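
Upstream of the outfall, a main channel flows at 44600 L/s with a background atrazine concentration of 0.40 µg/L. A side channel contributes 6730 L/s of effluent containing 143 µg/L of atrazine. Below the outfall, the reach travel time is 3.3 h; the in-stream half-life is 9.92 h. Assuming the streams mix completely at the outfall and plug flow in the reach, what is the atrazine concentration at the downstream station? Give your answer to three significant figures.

15.2 µg/L

Mixed concentration C = ΣQC/ΣQ = (44600·0.4000 + 6730·143.0) / 51330 = 980200/51330 = 19.10 µg/L.
Half-life 9.92 h → k = ln 2 / 9.92 = 0.06987 h⁻¹ = 1.677 d⁻¹.
Applying C = C₀e^(−kt): 19.10 × 0.7941 = 15.16 µg/L.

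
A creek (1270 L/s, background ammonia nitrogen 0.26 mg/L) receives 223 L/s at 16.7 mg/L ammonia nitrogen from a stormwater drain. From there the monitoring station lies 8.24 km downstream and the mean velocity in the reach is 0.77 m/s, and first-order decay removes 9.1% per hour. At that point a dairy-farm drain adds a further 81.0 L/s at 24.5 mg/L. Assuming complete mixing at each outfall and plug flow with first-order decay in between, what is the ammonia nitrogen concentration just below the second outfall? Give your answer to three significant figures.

After mixing, C = (1270·0.2600 + 223.0·16.70) / 1493 = 4054/1493 = 2.716 mg/L; combined flow 1493 L/s.
Travel time t = 8.24·1000 / 0.77 = 10700 s = 2.973 h.
9.1%/h lost → k = −ln(1 − 0.091) = 0.09541 h⁻¹.
Decay over the reach: 2.716·exp(−kt) = 2.716·0.7531 = 2.045 mg/L.
Second outfall: C = (1493·2.045 + 81.00·24.50)/1574 = 3.201 mg/L.

3.20 mg/L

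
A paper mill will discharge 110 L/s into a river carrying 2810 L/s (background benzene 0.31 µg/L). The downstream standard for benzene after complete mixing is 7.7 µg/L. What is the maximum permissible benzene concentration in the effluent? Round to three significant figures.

At the limit, (Qr·Cr + Qe·Cₑ)/(Qr + Qe) = 7.7:
Cₑ = (2920·7.7 − 2810·0.3100) / 110.0 = 196.5 µg/L.

196 µg/L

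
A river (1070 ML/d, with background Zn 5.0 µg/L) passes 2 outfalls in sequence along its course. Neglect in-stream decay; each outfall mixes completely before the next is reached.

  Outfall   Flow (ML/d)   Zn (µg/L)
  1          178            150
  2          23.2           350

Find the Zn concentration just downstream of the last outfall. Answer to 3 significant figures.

After outfall 1: Q = 1070 + 178.0 = 1248 ML/d; C = (1070·5.000 + 178.0·150.0)/1248 = 25.68 µg/L.
After outfall 2: Q = 1248 + 23.20 = 1271 ML/d; C = (1248·25.68 + 23.20·350.0)/1271 = 31.60 µg/L.

31.6 µg/L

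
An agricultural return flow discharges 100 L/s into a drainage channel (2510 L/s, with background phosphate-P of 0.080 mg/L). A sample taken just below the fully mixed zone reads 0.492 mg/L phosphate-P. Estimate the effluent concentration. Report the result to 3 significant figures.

Mass balance: 2510·0.08000 + 100.0·Cₑ = 2610·0.4920
→ Cₑ = (2610·0.4920 − 2510·0.08000) / 100.0 = 10.83 mg/L.

10.8 mg/L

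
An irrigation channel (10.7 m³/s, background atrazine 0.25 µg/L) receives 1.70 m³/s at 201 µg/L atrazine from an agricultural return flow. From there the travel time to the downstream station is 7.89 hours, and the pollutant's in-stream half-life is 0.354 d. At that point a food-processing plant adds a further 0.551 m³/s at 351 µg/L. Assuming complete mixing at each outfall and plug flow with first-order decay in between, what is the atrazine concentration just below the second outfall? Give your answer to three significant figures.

Mixed concentration C = ΣQC/ΣQ = (10.70·0.2500 + 1.700·201.0) / 12.40 = 344.4/12.40 = 27.77 µg/L; combined flow 12.40 m³/s.
Half-life 0.354 d → k = ln 2 / 0.354 = 1.958 d⁻¹.
First-order decay: C = 27.77·exp(−k·t) = 27.77·0.5253 = 14.59 µg/L.
At the second outfall, C = (12.40·14.59 + 0.5510·351.0) / (12.40 + 0.5510) = 28.90 µg/L.

28.9 µg/L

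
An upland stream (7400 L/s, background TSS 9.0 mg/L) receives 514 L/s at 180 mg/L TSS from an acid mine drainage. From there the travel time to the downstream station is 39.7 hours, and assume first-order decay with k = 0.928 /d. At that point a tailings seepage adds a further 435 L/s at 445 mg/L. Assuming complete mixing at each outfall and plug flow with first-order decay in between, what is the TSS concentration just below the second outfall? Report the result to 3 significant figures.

Flow-weighted average: C = (7400·9.000 + 514.0·180.0) / 7914 = 159100/7914 = 20.11 mg/L; combined flow 7914 L/s.
Applying C = C₀e^(−kt): 20.11 × 0.2154 = 4.332 mg/L.
Second outfall: C = (7914·4.332 + 435.0·445.0)/8349 = 27.29 mg/L.

27.3 mg/L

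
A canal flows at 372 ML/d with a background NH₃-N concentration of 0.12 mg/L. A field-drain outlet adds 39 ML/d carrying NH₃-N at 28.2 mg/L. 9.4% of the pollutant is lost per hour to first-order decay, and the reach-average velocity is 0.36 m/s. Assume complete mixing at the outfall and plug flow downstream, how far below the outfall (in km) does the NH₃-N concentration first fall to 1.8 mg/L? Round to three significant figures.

5.73 km

After mixing, C = (372.0·0.1200 + 39.00·28.20) / 411.0 = 1144/411.0 = 2.785 mg/L.
9.4%/h lost → k = −ln(1 − 0.094) = 0.09872 h⁻¹.
Set 2.785·exp(−k·t) = 1.8 → t = ln(2.785/1.8)/k = 15910 s = 4.420 h.
Distance = v·t = 0.36·15910 = 5728 m = 5.728 km.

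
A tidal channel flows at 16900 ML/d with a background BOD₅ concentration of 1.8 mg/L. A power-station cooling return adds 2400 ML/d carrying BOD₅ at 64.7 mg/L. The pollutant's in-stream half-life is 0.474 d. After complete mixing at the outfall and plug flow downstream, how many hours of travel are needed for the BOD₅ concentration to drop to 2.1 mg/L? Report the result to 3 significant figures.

25.0 h

After mixing, C = (16900·1.800 + 2400·64.70) / 19300 = 185700/19300 = 9.622 mg/L.
Half-life 0.474 d → k = ln 2 / 0.474 = 1.462 d⁻¹.
9.622·exp(−k·t) = 2.1 → t = ln(9.622/2.1)/k = 89930 s = 24.98 h.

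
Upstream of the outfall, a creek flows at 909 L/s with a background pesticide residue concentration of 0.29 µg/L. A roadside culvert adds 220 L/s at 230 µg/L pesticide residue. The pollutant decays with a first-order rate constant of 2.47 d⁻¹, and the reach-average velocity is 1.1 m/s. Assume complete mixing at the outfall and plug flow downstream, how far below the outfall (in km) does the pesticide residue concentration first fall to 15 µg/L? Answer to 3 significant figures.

42.3 km

After mixing, C = (909.0·0.2900 + 220.0·230.0) / 1129 = 50860/1129 = 45.05 µg/L.
Set 45.05·exp(−k·t) = 15 → t = ln(45.05/15)/k = 38470 s = 10.69 h.
Distance = v·t = 1.1·38470 = 42320 m = 42.32 km.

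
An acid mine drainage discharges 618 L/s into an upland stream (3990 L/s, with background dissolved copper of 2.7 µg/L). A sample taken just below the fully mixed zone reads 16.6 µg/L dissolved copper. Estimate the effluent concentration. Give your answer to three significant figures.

Mass balance: 3990·2.700 + 618.0·Cₑ = 4608·16.60
→ Cₑ = (4608·16.60 − 3990·2.700) / 618.0 = 106.3 µg/L.

106 µg/L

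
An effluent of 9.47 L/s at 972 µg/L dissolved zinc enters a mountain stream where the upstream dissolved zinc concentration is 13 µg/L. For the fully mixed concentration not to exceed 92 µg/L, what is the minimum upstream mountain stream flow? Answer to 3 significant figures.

105 L/s

Set C_mix = 92: (Q·13.00 + 9.470·972.0) / (Q + 9.470) = 92
→ Q = 9.470·(972.0 − 92)/(92 − 13.00) = 105.5 L/s.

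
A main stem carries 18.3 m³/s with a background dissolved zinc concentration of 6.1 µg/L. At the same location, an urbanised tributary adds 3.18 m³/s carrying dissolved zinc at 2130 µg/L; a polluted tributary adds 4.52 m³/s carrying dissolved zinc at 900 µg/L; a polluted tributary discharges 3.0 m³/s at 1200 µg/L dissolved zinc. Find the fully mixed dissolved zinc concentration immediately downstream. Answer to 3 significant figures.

Mass balance: C = (18.30·6.100 + 3.180·2130 + 4.520·900.0 + 3.000·1200) / 29.00 = 14550/29.00 = 501.8 µg/L.

502 µg/L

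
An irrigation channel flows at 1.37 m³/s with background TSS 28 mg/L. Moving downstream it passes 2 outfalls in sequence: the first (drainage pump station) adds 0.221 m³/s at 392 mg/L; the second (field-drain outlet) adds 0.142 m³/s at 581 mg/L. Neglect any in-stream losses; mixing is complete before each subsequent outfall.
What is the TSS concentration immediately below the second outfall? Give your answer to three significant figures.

120 mg/L

Below outfall 1: Q → 1.591 m³/s, C = (1.370·28.00 + 0.2210·392.0)/1.591 = 78.56 mg/L.
Below outfall 2: Q → 1.733 m³/s, C = (1.591·78.56 + 0.1420·581.0)/1.733 = 119.7 mg/L.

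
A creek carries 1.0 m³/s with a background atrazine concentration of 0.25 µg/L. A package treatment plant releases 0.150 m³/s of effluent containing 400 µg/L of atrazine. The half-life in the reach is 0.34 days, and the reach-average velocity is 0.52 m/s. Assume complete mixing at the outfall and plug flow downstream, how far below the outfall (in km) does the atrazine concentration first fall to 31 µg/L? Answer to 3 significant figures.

Conservation of mass: C = (1.000·0.2500 + 0.1500·400.0) / 1.150 = 60.25/1.150 = 52.39 µg/L.
Half-life 0.34 d → k = ln 2 / 0.34 = 2.039 d⁻¹.
Set 52.39·exp(−k·t) = 31 → t = ln(52.39/31)/k = 22240 s = 6.178 h.
Distance = v·t = 0.52·22240 = 11560 m = 11.56 km.

11.6 km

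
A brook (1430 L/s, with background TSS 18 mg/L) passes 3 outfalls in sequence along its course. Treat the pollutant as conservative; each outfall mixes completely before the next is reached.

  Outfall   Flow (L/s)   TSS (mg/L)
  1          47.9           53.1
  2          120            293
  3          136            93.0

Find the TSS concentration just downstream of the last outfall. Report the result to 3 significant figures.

After outfall 1: Q = 1430 + 47.90 = 1478 L/s; C = (1430·18.00 + 47.90·53.10)/1478 = 19.14 mg/L.
After outfall 2: Q = 1478 + 120.0 = 1598 L/s; C = (1478·19.14 + 120.0·293.0)/1598 = 39.70 mg/L.
After outfall 3: Q = 1598 + 136.0 = 1734 L/s; C = (1598·39.70 + 136.0·93.00)/1734 = 43.88 mg/L.

43.9 mg/L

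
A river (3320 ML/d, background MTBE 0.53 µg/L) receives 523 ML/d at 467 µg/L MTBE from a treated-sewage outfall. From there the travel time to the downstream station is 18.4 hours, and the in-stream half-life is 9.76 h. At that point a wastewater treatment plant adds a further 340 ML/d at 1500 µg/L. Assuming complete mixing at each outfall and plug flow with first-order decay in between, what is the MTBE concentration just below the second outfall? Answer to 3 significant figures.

138 µg/L

After mixing, C = (3320·0.5300 + 523.0·467.0) / 3843 = 246000/3843 = 64.01 µg/L; combined flow 3843 ML/d.
Half-life 9.76 h → k = ln 2 / 9.76 = 0.07102 h⁻¹ = 1.704 d⁻¹.
Applying C = C₀e^(−kt): 64.01 × 0.2707 = 17.33 µg/L.
At the second outfall, C = (3843·17.33 + 340.0·1500) / (3843 + 340.0) = 137.8 µg/L.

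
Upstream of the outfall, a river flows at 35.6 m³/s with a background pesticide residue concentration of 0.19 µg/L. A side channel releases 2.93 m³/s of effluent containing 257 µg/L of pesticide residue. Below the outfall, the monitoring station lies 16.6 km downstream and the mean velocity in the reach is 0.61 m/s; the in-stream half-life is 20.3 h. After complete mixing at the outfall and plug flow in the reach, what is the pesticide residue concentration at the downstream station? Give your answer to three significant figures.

15.2 µg/L

Mixed concentration C = ΣQC/ΣQ = (35.60·0.1900 + 2.930·257.0) / 38.53 = 759.8/38.53 = 19.72 µg/L.
Travel time t = 16.6·1000 / 0.61 = 27210 s = 7.559 h.
Half-life 20.3 h → k = ln 2 / 20.3 = 0.03415 h⁻¹ = 0.8195 d⁻¹.
Applying C = C₀e^(−kt): 19.72 × 0.7725 = 15.23 µg/L.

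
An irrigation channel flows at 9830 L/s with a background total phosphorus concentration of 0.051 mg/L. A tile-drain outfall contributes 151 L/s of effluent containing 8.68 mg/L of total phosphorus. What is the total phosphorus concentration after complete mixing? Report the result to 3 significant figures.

0.182 mg/L

Conservation of mass: C = (9830·0.05100 + 151.0·8.680) / 9981 = 1812/9981 = 0.1815 mg/L.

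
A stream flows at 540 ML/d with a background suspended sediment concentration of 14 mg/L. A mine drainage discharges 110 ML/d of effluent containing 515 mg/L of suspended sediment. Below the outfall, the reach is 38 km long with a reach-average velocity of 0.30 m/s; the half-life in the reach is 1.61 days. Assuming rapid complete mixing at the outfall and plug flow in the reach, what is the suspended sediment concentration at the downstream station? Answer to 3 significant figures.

Mass balance: C = (540.0·14.00 + 110.0·515.0) / 650.0 = 64210/650.0 = 98.78 mg/L.
Travel time t = 38·1000 / 0.30 = 126700 s = 35.19 h.
Half-life 1.61 d → k = ln 2 / 1.61 = 0.4305 d⁻¹.
After decay, C = 98.78 × e^(−kt) = 98.78 × 0.5320 = 52.55 mg/L.

52.6 mg/L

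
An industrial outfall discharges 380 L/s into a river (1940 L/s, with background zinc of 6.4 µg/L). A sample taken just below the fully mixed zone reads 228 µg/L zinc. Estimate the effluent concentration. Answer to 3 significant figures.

Mass balance: 1940·6.400 + 380.0·Cₑ = 2320·228.0
→ Cₑ = (2320·228.0 − 1940·6.400) / 380.0 = 1359 µg/L.

1360 µg/L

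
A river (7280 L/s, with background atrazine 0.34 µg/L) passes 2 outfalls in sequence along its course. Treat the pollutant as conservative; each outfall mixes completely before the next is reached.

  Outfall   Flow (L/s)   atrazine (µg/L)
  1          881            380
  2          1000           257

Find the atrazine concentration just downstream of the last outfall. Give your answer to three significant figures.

Outfall 1: combined Q = 8161 L/s; C = (7280·0.3400 + 881.0·380.0)/8161 = 41.33 µg/L.
Outfall 2: combined Q = 9161 L/s; C = (8161·41.33 + 1000·257.0)/9161 = 64.87 µg/L.

64.9 µg/L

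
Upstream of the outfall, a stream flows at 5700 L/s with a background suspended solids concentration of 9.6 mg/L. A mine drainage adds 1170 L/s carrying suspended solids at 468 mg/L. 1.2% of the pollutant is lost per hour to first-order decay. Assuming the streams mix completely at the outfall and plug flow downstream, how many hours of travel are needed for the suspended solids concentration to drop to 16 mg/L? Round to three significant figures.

Conservation of mass: C = (5700·9.600 + 1170·468.0) / 6870 = 602300/6870 = 87.67 mg/L.
1.2%/h lost → k = −ln(1 − 0.012) = 0.01207 h⁻¹.
87.67·exp(−k·t) = 16 → t = ln(87.67/16)/k = 507200 s = 140.9 h.

141 h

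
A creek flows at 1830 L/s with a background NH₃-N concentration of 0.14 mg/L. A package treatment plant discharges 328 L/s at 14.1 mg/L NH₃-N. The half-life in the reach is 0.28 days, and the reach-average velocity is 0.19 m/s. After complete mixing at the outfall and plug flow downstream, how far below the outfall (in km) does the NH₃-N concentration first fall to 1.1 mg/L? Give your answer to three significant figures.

Mass balance: C = (1830·0.1400 + 328.0·14.10) / 2158 = 4881/2158 = 2.262 mg/L.
Half-life 0.28 d → k = ln 2 / 0.28 = 2.476 d⁻¹.
Set 2.262·exp(−k·t) = 1.1 → t = ln(2.262/1.1)/k = 25160 s = 6.989 h.
Distance = v·t = 0.19·25160 = 4780 m = 4.780 km.

4.78 km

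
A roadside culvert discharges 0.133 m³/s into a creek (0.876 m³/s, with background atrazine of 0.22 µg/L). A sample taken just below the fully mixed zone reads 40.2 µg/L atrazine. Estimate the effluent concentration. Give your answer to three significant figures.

304 µg/L

Mass balance: 0.8760·0.2200 + 0.1330·Cₑ = 1.009·40.20
→ Cₑ = (1.009·40.20 − 0.8760·0.2200) / 0.1330 = 303.5 µg/L.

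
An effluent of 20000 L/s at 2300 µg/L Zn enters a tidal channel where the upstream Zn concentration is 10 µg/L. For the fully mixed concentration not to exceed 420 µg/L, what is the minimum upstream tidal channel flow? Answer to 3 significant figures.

91700 L/s

Set C_mix = 420: (Q·10.00 + 20000·2300) / (Q + 20000) = 420
→ Q = 20000·(2300 − 420)/(420 − 10.00) = 91710 L/s.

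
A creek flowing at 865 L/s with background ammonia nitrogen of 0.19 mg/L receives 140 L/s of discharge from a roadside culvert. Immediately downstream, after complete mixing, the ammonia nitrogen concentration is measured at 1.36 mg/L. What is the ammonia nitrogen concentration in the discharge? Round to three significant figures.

8.59 mg/L

Mass balance: 865.0·0.1900 + 140.0·Cₑ = 1005·1.360
→ Cₑ = (1005·1.360 − 865.0·0.1900) / 140.0 = 8.589 mg/L.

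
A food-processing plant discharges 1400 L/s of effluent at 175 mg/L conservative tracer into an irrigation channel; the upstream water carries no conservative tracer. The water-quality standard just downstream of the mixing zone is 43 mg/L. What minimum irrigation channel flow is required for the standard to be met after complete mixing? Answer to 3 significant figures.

Set C_mix = 43: (Q·0 + 1400·175.0) / (Q + 1400) = 43
→ Q = 1400·(175.0 − 43)/(43 − 0) = 4298 L/s.

4300 L/s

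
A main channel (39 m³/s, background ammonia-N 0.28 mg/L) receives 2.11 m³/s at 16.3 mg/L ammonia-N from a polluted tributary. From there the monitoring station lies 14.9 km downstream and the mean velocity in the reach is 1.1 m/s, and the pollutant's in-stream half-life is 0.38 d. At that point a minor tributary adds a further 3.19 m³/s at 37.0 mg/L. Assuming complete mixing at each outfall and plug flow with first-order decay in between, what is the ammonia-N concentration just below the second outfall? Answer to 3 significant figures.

After mixing, C = (39.00·0.2800 + 2.110·16.30) / 41.11 = 45.31/41.11 = 1.102 mg/L; combined flow 41.11 m³/s.
Travel time t = 14.9·1000 / 1.1 = 13550 s = 3.763 h.
Half-life 0.38 d → k = ln 2 / 0.38 = 1.824 d⁻¹.
First-order decay: C = 1.102·exp(−k·t) = 1.102·0.7513 = 0.8281 mg/L.
Second outfall: C = (41.11·0.8281 + 3.190·37.00)/44.30 = 3.433 mg/L.

3.43 mg/L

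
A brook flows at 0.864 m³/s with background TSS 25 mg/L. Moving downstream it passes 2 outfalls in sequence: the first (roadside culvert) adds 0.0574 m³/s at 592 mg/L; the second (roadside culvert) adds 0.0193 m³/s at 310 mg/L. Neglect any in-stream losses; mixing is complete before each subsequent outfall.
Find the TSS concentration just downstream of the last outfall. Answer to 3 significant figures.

65.4 mg/L

Outfall 1: combined Q = 0.9214 m³/s; C = (0.8640·25.00 + 0.05740·592.0)/0.9214 = 60.32 mg/L.
Outfall 2: combined Q = 0.9407 m³/s; C = (0.9214·60.32 + 0.01930·310.0)/0.9407 = 65.44 mg/L.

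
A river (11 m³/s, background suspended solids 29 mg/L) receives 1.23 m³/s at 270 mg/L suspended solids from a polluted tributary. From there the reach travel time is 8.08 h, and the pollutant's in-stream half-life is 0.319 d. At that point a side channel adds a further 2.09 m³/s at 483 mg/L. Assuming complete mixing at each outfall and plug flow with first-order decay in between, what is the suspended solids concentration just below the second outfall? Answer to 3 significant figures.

92.4 mg/L

Mixed concentration C = ΣQC/ΣQ = (11.00·29.00 + 1.230·270.0) / 12.23 = 651.1/12.23 = 53.24 mg/L; combined flow 12.23 m³/s.
Half-life 0.319 d → k = ln 2 / 0.319 = 2.173 d⁻¹.
Applying C = C₀e^(−kt): 53.24 × 0.4812 = 25.62 mg/L.
At the second outfall, C = (12.23·25.62 + 2.090·483.0) / (12.23 + 2.090) = 92.37 mg/L.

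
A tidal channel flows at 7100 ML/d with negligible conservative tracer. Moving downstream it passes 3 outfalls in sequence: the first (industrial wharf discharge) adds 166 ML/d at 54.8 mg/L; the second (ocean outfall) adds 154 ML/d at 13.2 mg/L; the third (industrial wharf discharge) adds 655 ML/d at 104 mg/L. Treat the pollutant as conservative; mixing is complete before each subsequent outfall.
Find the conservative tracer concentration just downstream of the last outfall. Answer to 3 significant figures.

9.81 mg/L

Below outfall 1: Q → 7266 ML/d, C = (7100·0 + 166.0·54.80)/7266 = 1.252 mg/L.
Below outfall 2: Q → 7420 ML/d, C = (7266·1.252 + 154.0·13.20)/7420 = 1.500 mg/L.
Below outfall 3: Q → 8075 ML/d, C = (7420·1.500 + 655.0·104.0)/8075 = 9.814 mg/L.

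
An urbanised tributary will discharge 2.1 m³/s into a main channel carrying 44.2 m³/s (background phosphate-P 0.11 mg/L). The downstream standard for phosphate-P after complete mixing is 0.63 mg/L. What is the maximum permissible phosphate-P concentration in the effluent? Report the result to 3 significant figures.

At the limit, (Qr·Cr + Qe·Cₑ)/(Qr + Qe) = 0.63:
Cₑ = (46.30·0.63 − 44.20·0.1100) / 2.100 = 11.57 mg/L.

11.6 mg/L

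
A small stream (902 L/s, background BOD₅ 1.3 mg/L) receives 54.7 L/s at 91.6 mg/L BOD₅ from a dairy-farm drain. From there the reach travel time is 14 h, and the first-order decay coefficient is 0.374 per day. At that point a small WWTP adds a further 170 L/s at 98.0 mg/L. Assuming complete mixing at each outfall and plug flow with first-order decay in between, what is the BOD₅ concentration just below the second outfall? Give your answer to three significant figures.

After mixing, C = (902.0·1.300 + 54.70·91.60) / 956.7 = 6183/956.7 = 6.463 mg/L; combined flow 956.7 L/s.
Applying C = C₀e^(−kt): 6.463 × 0.8040 = 5.196 mg/L.
At the second outfall, C = (956.7·5.196 + 170.0·98.00) / (956.7 + 170.0) = 19.20 mg/L.

19.2 mg/L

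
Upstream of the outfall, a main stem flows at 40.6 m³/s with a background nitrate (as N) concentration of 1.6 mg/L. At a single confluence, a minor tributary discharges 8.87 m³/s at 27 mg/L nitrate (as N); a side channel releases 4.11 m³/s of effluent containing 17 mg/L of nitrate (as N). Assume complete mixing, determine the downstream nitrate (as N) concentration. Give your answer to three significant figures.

6.99 mg/L

Flow-weighted average: C = (40.60·1.600 + 8.870·27.00 + 4.110·17.00) / 53.58 = 374.3/53.58 = 6.986 mg/L.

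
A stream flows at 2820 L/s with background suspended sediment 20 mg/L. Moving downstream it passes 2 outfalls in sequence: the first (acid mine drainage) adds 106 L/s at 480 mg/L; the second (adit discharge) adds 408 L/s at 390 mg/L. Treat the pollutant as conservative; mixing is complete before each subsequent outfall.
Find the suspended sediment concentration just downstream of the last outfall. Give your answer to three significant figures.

Below outfall 1: Q → 2926 L/s, C = (2820·20.00 + 106.0·480.0)/2926 = 36.66 mg/L.
Below outfall 2: Q → 3334 L/s, C = (2926·36.66 + 408.0·390.0)/3334 = 79.90 mg/L.

79.9 mg/L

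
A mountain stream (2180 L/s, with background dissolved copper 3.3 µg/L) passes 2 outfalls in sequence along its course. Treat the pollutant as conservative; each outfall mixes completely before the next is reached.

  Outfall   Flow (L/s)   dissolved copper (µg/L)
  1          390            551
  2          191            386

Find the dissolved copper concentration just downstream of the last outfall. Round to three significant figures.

107 µg/L

Below outfall 1: Q → 2570 L/s, C = (2180·3.300 + 390.0·551.0)/2570 = 86.41 µg/L.
Below outfall 2: Q → 2761 L/s, C = (2570·86.41 + 191.0·386.0)/2761 = 107.1 µg/L.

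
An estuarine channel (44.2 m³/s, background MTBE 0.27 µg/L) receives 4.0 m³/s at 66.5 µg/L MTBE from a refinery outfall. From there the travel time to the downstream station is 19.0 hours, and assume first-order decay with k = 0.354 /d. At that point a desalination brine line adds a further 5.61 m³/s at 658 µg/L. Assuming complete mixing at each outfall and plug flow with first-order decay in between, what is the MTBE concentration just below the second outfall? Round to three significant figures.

Flow-weighted average: C = (44.20·0.2700 + 4.000·66.50) / 48.20 = 277.9/48.20 = 5.766 µg/L; combined flow 48.20 m³/s.
Applying C = C₀e^(−kt): 5.766 × 0.7556 = 4.357 µg/L.
At the second outfall, C = (48.20·4.357 + 5.610·658.0) / (48.20 + 5.610) = 72.50 µg/L.

72.5 µg/L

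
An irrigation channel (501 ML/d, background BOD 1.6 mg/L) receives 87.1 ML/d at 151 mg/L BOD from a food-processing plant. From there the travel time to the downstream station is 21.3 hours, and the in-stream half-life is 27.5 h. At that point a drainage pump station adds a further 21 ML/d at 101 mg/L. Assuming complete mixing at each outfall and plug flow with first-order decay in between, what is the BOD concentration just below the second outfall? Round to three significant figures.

16.9 mg/L

Conservation of mass: C = (501.0·1.600 + 87.10·151.0) / 588.1 = 13950/588.1 = 23.73 mg/L; combined flow 588.1 ML/d.
Half-life 27.5 h → k = ln 2 / 27.5 = 0.02521 h⁻¹ = 0.6049 d⁻¹.
First-order decay: C = 23.73·exp(−k·t) = 23.73·0.5846 = 13.87 mg/L.
Second outfall: C = (588.1·13.87 + 21.00·101.0)/609.1 = 16.87 mg/L.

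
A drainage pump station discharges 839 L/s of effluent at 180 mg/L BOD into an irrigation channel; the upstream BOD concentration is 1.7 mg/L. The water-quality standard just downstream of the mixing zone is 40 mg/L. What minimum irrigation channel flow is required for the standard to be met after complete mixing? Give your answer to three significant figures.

3070 L/s

Set C_mix = 40: (Q·1.700 + 839.0·180.0) / (Q + 839.0) = 40
→ Q = 839.0·(180.0 − 40)/(40 − 1.700) = 3067 L/s.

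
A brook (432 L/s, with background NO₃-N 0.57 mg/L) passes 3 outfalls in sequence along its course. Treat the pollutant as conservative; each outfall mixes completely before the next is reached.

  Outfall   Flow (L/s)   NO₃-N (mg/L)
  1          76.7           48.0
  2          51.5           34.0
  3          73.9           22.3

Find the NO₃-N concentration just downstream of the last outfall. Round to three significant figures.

After outfall 1: Q = 432.0 + 76.70 = 508.7 L/s; C = (432.0·0.5700 + 76.70·48.00)/508.7 = 7.721 mg/L.
After outfall 2: Q = 508.7 + 51.50 = 560.2 L/s; C = (508.7·7.721 + 51.50·34.00)/560.2 = 10.14 mg/L.
After outfall 3: Q = 560.2 + 73.90 = 634.1 L/s; C = (560.2·10.14 + 73.90·22.30)/634.1 = 11.55 mg/L.

11.6 mg/L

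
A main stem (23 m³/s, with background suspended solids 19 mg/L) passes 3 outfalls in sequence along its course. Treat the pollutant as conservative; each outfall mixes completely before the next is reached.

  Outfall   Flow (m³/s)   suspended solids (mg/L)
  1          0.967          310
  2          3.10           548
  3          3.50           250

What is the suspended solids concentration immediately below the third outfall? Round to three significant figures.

Below outfall 1: Q → 23.97 m³/s, C = (23.00·19.00 + 0.9670·310.0)/23.97 = 30.74 mg/L.
Below outfall 2: Q → 27.07 m³/s, C = (23.97·30.74 + 3.100·548.0)/27.07 = 89.98 mg/L.
Below outfall 3: Q → 30.57 m³/s, C = (27.07·89.98 + 3.500·250.0)/30.57 = 108.3 mg/L.

108 mg/L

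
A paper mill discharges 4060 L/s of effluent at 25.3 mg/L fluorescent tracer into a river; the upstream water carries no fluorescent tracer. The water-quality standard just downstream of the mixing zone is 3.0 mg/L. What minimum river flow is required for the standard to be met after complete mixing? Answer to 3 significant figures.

30200 L/s

Set C_mix = 3.0: (Q·0 + 4060·25.30) / (Q + 4060) = 3.0
→ Q = 4060·(25.30 − 3.0)/(3.0 − 0) = 30180 L/s.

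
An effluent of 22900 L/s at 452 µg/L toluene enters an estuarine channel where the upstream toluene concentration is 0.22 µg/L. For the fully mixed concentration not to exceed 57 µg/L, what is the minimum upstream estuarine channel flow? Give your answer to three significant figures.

159000 L/s

Set C_mix = 57: (Q·0.2200 + 22900·452.0) / (Q + 22900) = 57
→ Q = 22900·(452.0 − 57)/(57 − 0.2200) = 159300 L/s.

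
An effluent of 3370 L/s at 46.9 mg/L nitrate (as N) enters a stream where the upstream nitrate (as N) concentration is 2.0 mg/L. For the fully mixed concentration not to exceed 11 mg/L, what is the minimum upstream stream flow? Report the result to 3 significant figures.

13400 L/s

Set C_mix = 11: (Q·2.000 + 3370·46.90) / (Q + 3370) = 11
→ Q = 3370·(46.90 − 11)/(11 − 2.000) = 13440 L/s.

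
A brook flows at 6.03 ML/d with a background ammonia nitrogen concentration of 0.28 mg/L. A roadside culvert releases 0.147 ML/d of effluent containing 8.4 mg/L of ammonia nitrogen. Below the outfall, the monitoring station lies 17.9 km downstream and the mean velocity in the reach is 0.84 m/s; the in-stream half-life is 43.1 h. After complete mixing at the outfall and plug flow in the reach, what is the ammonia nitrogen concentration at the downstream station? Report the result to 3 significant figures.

0.430 mg/L

After mixing, C = (6.030·0.2800 + 0.1470·8.400) / 6.177 = 2.923/6.177 = 0.4732 mg/L.
Travel time t = 17.9·1000 / 0.84 = 21310 s = 5.919 h.
Half-life 43.1 h → k = ln 2 / 43.1 = 0.01608 h⁻¹ = 0.3860 d⁻¹.
Applying C = C₀e^(−kt): 0.4732 × 0.9092 = 0.4303 mg/L.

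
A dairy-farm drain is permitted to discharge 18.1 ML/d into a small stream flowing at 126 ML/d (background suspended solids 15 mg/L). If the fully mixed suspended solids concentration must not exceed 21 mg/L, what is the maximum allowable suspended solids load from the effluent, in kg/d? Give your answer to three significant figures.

Mass balance at the limit: 126.0·15.00 + 18.10·Cₑ = 144.1·21 → Cₑ = 62.77 mg/L.
18.10 ML/d = 0.2095 m³/s. Load = 0.2095 m³/s × 62.77 g/m³ × 86 400 s/d = 1136 kg/d.

1140 kg/d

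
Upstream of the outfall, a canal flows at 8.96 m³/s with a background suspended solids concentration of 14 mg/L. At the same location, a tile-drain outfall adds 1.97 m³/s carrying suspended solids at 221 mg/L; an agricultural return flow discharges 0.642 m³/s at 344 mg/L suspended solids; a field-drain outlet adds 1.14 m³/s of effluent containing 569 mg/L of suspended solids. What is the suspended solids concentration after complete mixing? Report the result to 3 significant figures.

Mass balance: C = (8.960·14.00 + 1.970·221.0 + 0.6420·344.0 + 1.140·569.0) / 12.71 = 1430/12.71 = 112.5 mg/L.

113 mg/L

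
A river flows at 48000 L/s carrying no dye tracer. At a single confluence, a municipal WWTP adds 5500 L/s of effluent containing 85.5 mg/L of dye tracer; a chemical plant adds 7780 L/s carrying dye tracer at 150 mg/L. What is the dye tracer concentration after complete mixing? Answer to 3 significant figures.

26.7 mg/L

Flow-weighted average: C = (48000·0 + 5500·85.50 + 7780·150.0) / 61280 = 1637000/61280 = 26.72 mg/L.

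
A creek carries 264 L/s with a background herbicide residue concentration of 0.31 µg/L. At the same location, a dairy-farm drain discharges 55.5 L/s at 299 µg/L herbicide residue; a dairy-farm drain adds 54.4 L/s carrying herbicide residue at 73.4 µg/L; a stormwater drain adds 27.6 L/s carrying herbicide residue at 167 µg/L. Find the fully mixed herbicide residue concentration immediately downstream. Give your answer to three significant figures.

63.0 µg/L

Mixed concentration C = ΣQC/ΣQ = (264.0·0.3100 + 55.50·299.0 + 54.40·73.40 + 27.60·167.0) / 401.5 = 25280/401.5 = 62.96 µg/L.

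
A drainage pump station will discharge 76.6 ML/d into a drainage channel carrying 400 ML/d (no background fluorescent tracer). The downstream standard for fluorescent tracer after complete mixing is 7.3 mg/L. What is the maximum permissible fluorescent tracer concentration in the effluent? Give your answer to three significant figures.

At the limit, (Qr·Cr + Qe·Cₑ)/(Qr + Qe) = 7.3:
Cₑ = (476.6·7.3 − 400.0·0) / 76.60 = 45.42 mg/L.

45.4 mg/L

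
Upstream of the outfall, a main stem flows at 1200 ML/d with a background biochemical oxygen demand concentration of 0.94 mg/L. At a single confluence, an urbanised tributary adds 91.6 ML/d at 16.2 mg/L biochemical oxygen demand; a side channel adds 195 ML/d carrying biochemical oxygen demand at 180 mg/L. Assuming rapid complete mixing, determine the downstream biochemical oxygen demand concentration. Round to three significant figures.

After mixing, C = (1200·0.9400 + 91.60·16.20 + 195.0·180.0) / 1487 = 37710/1487 = 25.37 mg/L.

25.4 mg/L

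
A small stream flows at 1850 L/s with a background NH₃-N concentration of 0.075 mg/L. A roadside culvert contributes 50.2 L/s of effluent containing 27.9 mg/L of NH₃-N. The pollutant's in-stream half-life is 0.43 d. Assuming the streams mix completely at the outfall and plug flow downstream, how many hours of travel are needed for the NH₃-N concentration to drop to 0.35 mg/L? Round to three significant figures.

12.5 h

Flow-weighted average: C = (1850·0.07500 + 50.20·27.90) / 1900 = 1539/1900 = 0.8101 mg/L.
Half-life 0.43 d → k = ln 2 / 0.43 = 1.612 d⁻¹.
0.8101·exp(−k·t) = 0.35 → t = ln(0.8101/0.35)/k = 44980 s = 12.49 h.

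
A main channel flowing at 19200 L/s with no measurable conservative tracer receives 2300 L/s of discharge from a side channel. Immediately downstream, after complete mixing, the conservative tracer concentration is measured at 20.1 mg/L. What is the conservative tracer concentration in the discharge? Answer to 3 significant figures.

188 mg/L

Mass balance: 19200·0 + 2300·Cₑ = 21500·20.10
→ Cₑ = (21500·20.10 − 19200·0) / 2300 = 187.9 mg/L.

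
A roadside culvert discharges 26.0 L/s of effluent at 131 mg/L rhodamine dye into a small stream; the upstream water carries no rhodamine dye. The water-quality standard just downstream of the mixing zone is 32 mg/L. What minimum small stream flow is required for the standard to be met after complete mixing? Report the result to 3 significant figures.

Set C_mix = 32: (Q·0 + 26.00·131.0) / (Q + 26.00) = 32
→ Q = 26.00·(131.0 − 32)/(32 − 0) = 80.44 L/s.

80.4 L/s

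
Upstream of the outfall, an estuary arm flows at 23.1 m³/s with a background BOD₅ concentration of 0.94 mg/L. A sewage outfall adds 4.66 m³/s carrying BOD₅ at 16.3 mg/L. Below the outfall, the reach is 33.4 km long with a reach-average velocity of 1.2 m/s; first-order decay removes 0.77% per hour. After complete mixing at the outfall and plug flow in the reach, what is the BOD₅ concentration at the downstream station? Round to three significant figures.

3.31 mg/L

Mass balance: C = (23.10·0.9400 + 4.660·16.30) / 27.76 = 97.67/27.76 = 3.518 mg/L.
Travel time t = 33.4·1000 / 1.2 = 27830 s = 7.731 h.
0.77%/h lost → k = −ln(1 − 0.0077) = 0.007730 h⁻¹.
Decay over the reach: 3.518·exp(−kt) = 3.518·0.9420 = 3.314 mg/L.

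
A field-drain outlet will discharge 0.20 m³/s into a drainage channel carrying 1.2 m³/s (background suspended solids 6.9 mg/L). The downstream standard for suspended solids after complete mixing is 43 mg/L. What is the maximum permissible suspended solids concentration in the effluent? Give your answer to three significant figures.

At the limit, (Qr·Cr + Qe·Cₑ)/(Qr + Qe) = 43:
Cₑ = (1.400·43 − 1.200·6.900) / 0.2000 = 259.6 mg/L.

260 mg/L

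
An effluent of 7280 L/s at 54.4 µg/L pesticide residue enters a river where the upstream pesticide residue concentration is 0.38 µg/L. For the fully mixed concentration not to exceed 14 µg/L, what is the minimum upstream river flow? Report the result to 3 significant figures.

21600 L/s

Set C_mix = 14: (Q·0.3800 + 7280·54.40) / (Q + 7280) = 14
→ Q = 7280·(54.40 − 14)/(14 − 0.3800) = 21590 L/s.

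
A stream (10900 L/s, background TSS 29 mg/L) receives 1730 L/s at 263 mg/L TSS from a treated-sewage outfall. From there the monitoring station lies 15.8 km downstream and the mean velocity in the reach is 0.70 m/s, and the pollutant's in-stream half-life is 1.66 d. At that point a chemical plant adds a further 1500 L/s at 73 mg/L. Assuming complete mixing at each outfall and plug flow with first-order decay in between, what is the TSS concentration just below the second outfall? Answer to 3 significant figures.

56.7 mg/L

After mixing, C = (10900·29.00 + 1730·263.0) / 12630 = 771100/12630 = 61.05 mg/L; combined flow 12630 L/s.
Travel time t = 15.8·1000 / 0.70 = 22570 s = 6.270 h.
Half-life 1.66 d → k = ln 2 / 1.66 = 0.4176 d⁻¹.
First-order decay: C = 61.05·exp(−k·t) = 61.05·0.8967 = 54.74 mg/L.
At the second outfall, C = (12630·54.74 + 1500·73.00) / (12630 + 1500) = 56.68 mg/L.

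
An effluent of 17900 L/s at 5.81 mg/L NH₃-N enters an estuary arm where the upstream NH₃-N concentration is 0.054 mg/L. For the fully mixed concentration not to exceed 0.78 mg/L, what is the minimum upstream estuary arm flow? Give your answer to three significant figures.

124000 L/s

Set C_mix = 0.78: (Q·0.05400 + 17900·5.810) / (Q + 17900) = 0.78
→ Q = 17900·(5.810 − 0.78)/(0.78 − 0.05400) = 124000 L/s.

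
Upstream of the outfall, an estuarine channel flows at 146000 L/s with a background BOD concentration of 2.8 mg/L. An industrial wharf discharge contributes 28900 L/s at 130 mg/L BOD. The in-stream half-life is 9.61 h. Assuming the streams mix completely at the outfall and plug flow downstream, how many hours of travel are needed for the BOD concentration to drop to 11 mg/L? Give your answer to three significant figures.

10.7 h

Flow-weighted average: C = (146000·2.800 + 28900·130.0) / 174900 = 4166000/174900 = 23.82 mg/L.
Half-life 9.61 h → k = ln 2 / 9.61 = 0.07213 h⁻¹ = 1.731 d⁻¹.
23.82·exp(−k·t) = 11 → t = ln(23.82/11)/k = 38560 s = 10.71 h.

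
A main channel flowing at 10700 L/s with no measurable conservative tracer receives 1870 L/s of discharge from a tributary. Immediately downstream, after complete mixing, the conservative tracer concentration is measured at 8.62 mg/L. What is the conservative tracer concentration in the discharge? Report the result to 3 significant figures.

Mass balance: 10700·0 + 1870·Cₑ = 12570·8.620
→ Cₑ = (12570·8.620 − 10700·0) / 1870 = 57.94 mg/L.

57.9 mg/L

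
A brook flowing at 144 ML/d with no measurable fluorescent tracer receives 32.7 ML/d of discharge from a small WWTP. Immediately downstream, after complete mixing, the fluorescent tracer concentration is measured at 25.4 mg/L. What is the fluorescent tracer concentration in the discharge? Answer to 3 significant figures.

137 mg/L

Mass balance: 144.0·0 + 32.70·Cₑ = 176.7·25.40
→ Cₑ = (176.7·25.40 − 144.0·0) / 32.70 = 137.3 mg/L.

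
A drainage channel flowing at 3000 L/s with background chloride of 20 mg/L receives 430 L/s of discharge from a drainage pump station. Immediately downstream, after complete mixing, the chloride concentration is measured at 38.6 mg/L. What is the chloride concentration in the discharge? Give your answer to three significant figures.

168 mg/L

Mass balance: 3000·20.00 + 430.0·Cₑ = 3430·38.60
→ Cₑ = (3430·38.60 − 3000·20.00) / 430.0 = 168.4 mg/L.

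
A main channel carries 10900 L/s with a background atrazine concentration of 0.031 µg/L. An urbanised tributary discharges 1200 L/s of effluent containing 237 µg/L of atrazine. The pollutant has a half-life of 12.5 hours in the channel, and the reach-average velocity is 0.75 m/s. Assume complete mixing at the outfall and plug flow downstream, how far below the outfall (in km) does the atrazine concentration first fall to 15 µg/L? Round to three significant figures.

Mixed concentration C = ΣQC/ΣQ = (10900·0.03100 + 1200·237.0) / 12100 = 284700/12100 = 23.53 µg/L.
Half-life 12.5 h → k = ln 2 / 12.5 = 0.05545 h⁻¹ = 1.331 d⁻¹.
Set 23.53·exp(−k·t) = 15 → t = ln(23.53/15)/k = 29230 s = 8.121 h.
Distance = v·t = 0.75·29230 = 21930 m = 21.93 km.

21.9 km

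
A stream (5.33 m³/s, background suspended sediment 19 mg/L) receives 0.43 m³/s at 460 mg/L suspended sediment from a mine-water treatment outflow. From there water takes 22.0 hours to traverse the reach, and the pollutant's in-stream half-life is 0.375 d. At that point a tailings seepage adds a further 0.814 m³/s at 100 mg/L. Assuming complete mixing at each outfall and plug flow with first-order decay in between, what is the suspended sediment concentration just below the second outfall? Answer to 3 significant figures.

20.7 mg/L

Mixed concentration C = ΣQC/ΣQ = (5.330·19.00 + 0.4300·460.0) / 5.760 = 299.1/5.760 = 51.92 mg/L; combined flow 5.760 m³/s.
Half-life 0.375 d → k = ln 2 / 0.375 = 1.848 d⁻¹.
First-order decay: C = 51.92·exp(−k·t) = 51.92·0.1837 = 9.539 mg/L.
Second outfall: C = (5.760·9.539 + 0.8140·100.0)/6.574 = 20.74 mg/L.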